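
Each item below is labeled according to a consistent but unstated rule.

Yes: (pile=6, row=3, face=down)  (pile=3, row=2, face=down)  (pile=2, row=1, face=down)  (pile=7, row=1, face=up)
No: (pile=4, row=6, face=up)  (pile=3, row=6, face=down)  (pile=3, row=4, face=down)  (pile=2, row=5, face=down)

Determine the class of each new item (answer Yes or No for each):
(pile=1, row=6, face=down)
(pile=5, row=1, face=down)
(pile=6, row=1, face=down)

'Yes' ⟺ row ≤ 3.
No: (pile=1, row=6, face=down), since row = 6. Yes: (pile=5, row=1, face=down), since row = 1. Yes: (pile=6, row=1, face=down), since row = 1.

No, Yes, Yes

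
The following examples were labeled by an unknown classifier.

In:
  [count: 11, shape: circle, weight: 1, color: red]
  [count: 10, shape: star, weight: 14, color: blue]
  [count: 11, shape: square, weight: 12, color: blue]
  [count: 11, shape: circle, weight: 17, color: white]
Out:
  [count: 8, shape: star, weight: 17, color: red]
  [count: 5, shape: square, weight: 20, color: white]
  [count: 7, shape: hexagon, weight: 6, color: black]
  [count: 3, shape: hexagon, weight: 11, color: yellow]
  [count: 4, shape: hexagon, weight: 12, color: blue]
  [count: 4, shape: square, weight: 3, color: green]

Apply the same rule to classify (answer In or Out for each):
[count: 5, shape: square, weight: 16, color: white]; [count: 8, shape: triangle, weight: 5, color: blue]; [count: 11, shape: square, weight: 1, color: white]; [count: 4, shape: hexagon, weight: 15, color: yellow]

Out, Out, In, Out

One predicate separates the groups cleanly: count ≥ 10.
[count: 5, shape: square, weight: 16, color: white] — count = 5, hence Out. [count: 8, shape: triangle, weight: 5, color: blue] — count = 8, hence Out. [count: 11, shape: square, weight: 1, color: white] — count = 11, hence In. [count: 4, shape: hexagon, weight: 15, color: yellow] — count = 4, hence Out.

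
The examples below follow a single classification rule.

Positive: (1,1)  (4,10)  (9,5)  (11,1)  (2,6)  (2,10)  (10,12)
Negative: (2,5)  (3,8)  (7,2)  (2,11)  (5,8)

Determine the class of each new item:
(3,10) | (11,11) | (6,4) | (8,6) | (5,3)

Negative, Positive, Positive, Positive, Positive

Rule: sum is even. This holds for each 'Positive' example and fails for each 'Negative' one.
(3,10) → 3+10 = 13 → Negative. (11,11) → 11+11 = 22 → Positive. (6,4) → 6+4 = 10 → Positive. (8,6) → 8+6 = 14 → Positive. (5,3) → 5+3 = 8 → Positive.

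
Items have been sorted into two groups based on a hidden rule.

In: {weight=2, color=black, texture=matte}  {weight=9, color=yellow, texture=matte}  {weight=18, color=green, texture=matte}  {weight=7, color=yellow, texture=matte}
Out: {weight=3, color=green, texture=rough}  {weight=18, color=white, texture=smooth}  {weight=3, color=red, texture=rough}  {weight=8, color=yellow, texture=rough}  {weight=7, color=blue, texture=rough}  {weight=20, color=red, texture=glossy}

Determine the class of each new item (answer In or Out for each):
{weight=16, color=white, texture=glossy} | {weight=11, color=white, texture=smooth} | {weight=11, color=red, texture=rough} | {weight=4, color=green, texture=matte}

Out, Out, Out, In

The classifier is using: texture is matte.
{weight=16, color=white, texture=glossy}: Out (texture is glossy). {weight=11, color=white, texture=smooth}: Out (texture is smooth). {weight=11, color=red, texture=rough}: Out (texture is rough). {weight=4, color=green, texture=matte}: In (texture is matte).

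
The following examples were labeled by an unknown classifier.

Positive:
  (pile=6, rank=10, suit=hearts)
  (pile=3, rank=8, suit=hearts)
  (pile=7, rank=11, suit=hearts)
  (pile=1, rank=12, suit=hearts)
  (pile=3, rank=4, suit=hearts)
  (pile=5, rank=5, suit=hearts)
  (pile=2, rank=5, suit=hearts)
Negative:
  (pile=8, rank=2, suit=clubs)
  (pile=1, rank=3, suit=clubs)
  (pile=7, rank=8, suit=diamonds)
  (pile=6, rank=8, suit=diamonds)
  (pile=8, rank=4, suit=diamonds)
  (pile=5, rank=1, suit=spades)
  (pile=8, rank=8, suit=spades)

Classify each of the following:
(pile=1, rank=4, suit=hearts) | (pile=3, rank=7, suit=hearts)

'Positive' ⟺ suit is hearts.

Positive, Positive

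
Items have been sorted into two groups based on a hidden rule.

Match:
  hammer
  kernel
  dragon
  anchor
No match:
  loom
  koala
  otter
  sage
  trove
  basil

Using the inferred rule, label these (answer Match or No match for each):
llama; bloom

The distinguishing property — length 6 — holds for all the 'Match' cases and none of the 'No match' cases.
No match: llama, since length 5.
No match: bloom, since length 5.

No match, No match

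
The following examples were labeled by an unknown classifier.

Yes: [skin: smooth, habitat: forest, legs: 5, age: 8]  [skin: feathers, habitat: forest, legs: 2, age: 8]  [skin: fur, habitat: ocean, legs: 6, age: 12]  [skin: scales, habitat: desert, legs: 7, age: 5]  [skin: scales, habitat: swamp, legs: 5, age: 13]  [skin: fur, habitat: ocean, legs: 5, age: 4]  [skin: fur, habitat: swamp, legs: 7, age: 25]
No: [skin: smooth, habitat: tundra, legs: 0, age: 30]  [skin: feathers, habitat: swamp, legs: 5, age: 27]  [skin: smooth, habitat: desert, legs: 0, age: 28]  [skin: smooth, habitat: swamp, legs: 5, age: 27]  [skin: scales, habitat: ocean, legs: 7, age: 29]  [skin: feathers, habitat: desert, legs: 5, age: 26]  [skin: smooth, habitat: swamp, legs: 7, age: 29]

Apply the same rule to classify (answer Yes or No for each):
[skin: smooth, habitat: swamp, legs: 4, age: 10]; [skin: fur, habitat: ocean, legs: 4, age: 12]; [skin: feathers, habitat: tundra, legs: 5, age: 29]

Yes, Yes, No

Rule: age ≤ 25. This holds for each 'Yes' example and fails for each 'No' one.
[skin: smooth, habitat: swamp, legs: 4, age: 10] — age = 10, hence Yes.
[skin: fur, habitat: ocean, legs: 4, age: 12] — age = 12, hence Yes.
[skin: feathers, habitat: tundra, legs: 5, age: 29] — age = 29, hence No.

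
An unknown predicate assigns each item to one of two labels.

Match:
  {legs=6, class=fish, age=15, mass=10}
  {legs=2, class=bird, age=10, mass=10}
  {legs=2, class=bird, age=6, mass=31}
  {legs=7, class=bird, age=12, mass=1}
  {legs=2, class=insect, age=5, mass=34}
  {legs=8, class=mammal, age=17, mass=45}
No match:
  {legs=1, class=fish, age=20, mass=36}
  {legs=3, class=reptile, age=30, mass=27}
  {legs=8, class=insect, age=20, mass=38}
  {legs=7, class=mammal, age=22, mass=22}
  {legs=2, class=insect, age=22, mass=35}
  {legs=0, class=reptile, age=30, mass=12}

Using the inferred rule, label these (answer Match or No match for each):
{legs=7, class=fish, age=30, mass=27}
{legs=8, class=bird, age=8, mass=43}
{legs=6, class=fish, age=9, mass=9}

The classifier is using: age ≤ 17.
{legs=7, class=fish, age=30, mass=27} → age = 30 → No match. {legs=8, class=bird, age=8, mass=43} → age = 8 → Match. {legs=6, class=fish, age=9, mass=9} → age = 9 → Match.

No match, Match, Match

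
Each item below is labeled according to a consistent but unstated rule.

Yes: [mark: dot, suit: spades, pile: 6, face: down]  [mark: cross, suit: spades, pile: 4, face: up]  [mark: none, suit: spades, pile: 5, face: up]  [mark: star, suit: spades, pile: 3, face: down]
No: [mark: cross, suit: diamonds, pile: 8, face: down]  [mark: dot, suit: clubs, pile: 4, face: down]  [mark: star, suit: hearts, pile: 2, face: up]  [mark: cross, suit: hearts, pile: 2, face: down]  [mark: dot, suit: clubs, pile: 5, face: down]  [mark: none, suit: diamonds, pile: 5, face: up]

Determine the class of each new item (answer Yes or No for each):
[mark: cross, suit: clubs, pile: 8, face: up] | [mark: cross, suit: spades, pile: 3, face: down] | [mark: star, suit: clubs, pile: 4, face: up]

No, Yes, No

Rule: suit is spades. This holds for each 'Yes' example and fails for each 'No' one.
[mark: cross, suit: clubs, pile: 8, face: up]: suit is clubs — doesn't qualify, so No.
[mark: cross, suit: spades, pile: 3, face: down]: suit is spades — meets the rule, so Yes.
[mark: star, suit: clubs, pile: 4, face: up]: suit is clubs — doesn't qualify, so No.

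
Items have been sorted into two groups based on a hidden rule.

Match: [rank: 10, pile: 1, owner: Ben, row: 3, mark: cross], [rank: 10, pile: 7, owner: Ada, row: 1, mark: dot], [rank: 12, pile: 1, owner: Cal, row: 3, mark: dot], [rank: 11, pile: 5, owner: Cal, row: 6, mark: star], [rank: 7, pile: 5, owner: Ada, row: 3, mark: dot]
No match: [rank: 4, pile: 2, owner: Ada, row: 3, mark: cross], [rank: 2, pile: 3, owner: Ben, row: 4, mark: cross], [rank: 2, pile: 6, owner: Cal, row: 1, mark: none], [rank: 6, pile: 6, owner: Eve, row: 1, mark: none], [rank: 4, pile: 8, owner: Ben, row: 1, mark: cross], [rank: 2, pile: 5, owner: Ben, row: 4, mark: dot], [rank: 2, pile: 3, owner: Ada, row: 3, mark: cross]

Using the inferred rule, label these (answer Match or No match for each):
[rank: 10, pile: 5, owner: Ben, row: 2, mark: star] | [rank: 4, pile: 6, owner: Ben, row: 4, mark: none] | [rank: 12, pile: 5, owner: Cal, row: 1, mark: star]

Match, No match, Match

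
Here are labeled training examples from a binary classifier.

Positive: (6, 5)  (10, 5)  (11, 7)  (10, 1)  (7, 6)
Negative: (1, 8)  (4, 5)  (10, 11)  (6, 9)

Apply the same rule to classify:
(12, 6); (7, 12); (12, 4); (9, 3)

A rule that fits every label: first > second — true of each 'Positive' example, false of each 'Negative' one.
(12, 6) — 12 > 6, hence Positive. (7, 12) — 7 < 12, hence Negative. (12, 4) — 12 > 4, hence Positive. (9, 3) — 9 > 3, hence Positive.

Positive, Negative, Positive, Positive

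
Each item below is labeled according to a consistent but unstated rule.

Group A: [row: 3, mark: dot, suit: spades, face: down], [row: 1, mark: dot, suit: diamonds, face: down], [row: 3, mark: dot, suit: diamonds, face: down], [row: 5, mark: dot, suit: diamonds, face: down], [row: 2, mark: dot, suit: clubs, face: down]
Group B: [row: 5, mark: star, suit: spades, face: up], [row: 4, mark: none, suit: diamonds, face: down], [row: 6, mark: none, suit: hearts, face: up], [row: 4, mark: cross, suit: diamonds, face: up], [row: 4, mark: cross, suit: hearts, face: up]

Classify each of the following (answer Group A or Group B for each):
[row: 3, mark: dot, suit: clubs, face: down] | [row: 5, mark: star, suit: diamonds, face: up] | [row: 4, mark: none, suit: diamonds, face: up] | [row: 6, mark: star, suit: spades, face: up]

Group A, Group B, Group B, Group B

Comparing the two groups points to one rule — mark is dot.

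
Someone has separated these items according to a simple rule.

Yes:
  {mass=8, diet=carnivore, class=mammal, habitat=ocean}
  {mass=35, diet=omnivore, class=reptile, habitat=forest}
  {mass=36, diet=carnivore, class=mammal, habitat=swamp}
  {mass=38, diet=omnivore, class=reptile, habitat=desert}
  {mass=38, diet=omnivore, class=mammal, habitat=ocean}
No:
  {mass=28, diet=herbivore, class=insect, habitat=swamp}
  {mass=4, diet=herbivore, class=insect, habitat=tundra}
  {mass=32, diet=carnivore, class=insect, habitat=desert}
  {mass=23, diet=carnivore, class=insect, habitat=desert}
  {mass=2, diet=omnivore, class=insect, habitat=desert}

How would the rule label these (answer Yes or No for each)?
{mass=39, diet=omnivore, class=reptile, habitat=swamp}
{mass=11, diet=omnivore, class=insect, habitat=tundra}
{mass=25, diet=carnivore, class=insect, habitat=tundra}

The classifier is using: class is not insect.
{mass=39, diet=omnivore, class=reptile, habitat=swamp} — class is reptile, hence Yes. {mass=11, diet=omnivore, class=insect, habitat=tundra} — class is insect, hence No. {mass=25, diet=carnivore, class=insect, habitat=tundra} — class is insect, hence No.

Yes, No, No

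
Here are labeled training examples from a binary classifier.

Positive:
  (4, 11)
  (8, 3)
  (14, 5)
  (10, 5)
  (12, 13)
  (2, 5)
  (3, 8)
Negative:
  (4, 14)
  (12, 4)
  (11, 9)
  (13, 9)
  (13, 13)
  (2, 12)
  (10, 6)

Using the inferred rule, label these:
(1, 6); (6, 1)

Positive, Positive

One predicate separates the groups cleanly: sum is odd.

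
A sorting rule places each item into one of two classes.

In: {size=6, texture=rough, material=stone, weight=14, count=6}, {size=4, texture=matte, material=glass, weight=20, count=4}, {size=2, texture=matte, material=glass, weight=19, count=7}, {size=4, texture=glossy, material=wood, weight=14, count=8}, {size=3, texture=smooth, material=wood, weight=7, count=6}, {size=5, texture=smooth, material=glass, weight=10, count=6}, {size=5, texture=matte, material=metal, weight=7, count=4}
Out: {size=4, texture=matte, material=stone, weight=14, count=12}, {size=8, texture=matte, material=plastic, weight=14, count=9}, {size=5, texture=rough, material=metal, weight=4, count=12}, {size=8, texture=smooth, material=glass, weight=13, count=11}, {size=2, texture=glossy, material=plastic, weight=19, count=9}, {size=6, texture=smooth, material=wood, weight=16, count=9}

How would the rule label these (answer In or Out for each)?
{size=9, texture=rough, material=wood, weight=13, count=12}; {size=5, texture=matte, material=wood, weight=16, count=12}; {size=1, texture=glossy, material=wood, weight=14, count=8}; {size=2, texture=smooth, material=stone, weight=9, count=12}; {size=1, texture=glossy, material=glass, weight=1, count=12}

Out, Out, In, Out, Out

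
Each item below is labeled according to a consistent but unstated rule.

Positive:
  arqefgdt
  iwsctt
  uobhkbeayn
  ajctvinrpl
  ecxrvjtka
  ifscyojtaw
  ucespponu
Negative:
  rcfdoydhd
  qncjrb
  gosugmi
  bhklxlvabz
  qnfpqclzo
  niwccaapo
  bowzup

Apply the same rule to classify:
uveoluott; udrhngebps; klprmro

All 'Positive' examples share one property — starts with a vowel — and every 'Negative' example lacks it.
Positive: uveoluott, since starts with 'u'.
Positive: udrhngebps, since starts with 'u'.
Negative: klprmro, since starts with 'k'.

Positive, Positive, Negative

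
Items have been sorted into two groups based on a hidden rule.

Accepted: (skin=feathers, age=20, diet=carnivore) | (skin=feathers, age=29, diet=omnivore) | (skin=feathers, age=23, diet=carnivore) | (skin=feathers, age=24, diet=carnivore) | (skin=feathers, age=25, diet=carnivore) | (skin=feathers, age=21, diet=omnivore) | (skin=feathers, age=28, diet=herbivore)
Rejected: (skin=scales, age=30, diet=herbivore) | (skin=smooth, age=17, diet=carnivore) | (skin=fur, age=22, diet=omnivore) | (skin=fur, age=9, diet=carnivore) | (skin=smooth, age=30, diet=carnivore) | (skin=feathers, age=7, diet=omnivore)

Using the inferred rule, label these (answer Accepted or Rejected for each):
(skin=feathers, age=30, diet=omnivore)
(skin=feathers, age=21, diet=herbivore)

Accepted, Accepted

A rule that fits every label: skin is feathers AND age ≥ 9 — true of each 'Accepted' example, false of each 'Rejected' one.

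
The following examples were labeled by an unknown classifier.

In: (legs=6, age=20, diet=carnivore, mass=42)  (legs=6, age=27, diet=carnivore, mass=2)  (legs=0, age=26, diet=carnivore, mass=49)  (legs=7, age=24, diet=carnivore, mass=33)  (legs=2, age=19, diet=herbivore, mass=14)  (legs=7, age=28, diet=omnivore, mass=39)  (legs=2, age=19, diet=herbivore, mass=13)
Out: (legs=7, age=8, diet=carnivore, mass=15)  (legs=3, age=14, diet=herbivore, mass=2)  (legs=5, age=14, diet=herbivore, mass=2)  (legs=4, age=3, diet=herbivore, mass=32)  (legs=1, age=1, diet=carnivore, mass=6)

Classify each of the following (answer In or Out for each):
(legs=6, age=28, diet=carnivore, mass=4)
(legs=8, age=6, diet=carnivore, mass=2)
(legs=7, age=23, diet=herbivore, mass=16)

In, Out, In

'In' ⟺ age ≥ 19.
(legs=6, age=28, diet=carnivore, mass=4): age = 28, checks out → In.
(legs=8, age=6, diet=carnivore, mass=2): age = 6, does not satisfy this → Out.
(legs=7, age=23, diet=herbivore, mass=16): age = 23, checks out → In.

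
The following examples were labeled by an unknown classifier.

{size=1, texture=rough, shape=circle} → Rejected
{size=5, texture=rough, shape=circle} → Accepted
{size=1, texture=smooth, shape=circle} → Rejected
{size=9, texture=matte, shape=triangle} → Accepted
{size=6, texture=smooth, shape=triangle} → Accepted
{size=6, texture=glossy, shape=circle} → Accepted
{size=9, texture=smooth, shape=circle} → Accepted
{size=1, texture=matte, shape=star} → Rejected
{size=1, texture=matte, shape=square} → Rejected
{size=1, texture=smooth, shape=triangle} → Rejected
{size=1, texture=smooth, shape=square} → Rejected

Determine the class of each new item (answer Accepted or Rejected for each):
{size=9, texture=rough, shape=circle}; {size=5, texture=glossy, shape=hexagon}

Accepted, Accepted

A rule that fits every label: size ≥ 5 — true of each 'Accepted' example, false of each 'Rejected' one.
Accepted: {size=9, texture=rough, shape=circle}, since size = 9.
Accepted: {size=5, texture=glossy, shape=hexagon}, since size = 5.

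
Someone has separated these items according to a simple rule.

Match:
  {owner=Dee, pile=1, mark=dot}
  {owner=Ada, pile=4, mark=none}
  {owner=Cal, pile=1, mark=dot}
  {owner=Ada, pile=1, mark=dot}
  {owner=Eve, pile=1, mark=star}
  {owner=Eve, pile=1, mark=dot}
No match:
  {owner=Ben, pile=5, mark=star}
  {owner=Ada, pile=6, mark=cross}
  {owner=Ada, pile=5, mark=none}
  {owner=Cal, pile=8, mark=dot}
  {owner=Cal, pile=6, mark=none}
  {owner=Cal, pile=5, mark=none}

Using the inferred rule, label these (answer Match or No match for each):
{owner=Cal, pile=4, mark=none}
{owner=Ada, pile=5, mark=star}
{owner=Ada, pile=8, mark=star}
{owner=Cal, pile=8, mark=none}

The pattern is that an item is 'Match' exactly when: pile ≤ 4.

Match, No match, No match, No match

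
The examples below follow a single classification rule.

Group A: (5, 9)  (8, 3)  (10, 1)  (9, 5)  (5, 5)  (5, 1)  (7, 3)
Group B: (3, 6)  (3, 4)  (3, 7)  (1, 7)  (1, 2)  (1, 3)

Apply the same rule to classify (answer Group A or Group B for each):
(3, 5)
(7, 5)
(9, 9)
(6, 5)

A rule that fits every label: first ≥ 4 — true of each 'Group A' example, false of each 'Group B' one.

Group B, Group A, Group A, Group A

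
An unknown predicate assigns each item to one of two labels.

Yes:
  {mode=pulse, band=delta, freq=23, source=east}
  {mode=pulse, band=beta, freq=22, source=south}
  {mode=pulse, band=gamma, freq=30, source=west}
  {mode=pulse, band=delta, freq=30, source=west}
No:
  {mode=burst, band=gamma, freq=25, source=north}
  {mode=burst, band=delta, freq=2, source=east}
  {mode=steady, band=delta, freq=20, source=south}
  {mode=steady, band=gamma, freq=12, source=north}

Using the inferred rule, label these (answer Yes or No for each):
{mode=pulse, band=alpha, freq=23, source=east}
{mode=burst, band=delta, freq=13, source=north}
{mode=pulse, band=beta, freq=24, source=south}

Yes, No, Yes

Comparing the two groups points to one rule — mode is pulse.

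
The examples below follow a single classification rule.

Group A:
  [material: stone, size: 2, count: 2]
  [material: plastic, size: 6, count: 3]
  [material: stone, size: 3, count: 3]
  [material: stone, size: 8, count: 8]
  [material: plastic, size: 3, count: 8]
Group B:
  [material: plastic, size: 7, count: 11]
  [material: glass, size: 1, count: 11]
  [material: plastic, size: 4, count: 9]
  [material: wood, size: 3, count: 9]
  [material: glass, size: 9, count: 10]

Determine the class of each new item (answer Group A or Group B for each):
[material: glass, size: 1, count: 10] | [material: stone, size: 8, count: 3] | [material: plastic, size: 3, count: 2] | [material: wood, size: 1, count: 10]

Group B, Group A, Group A, Group B

The classifier is using: count ≤ 8.
Group B: [material: glass, size: 1, count: 10], since count = 10.
Group A: [material: stone, size: 8, count: 3], since count = 3.
Group A: [material: plastic, size: 3, count: 2], since count = 2.
Group B: [material: wood, size: 1, count: 10], since count = 10.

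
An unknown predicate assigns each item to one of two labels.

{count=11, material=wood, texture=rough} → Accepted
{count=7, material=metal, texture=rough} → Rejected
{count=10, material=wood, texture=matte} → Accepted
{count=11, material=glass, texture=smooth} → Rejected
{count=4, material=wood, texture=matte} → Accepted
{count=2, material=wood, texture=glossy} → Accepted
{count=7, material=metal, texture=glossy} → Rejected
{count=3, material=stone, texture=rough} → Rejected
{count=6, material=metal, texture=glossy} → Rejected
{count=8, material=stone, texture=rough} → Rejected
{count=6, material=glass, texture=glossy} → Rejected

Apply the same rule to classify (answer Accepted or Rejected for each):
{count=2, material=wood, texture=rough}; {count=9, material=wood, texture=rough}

One predicate separates the groups cleanly: material is wood.

Accepted, Accepted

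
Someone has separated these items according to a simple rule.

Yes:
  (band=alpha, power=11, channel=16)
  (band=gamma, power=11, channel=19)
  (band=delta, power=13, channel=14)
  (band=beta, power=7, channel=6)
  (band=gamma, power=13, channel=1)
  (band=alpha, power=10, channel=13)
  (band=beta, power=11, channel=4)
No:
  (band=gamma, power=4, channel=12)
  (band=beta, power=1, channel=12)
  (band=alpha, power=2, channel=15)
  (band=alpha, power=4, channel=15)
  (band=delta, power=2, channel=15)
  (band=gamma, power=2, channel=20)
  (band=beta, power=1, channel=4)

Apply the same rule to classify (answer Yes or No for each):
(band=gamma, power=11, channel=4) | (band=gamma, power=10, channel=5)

One predicate separates the groups cleanly: power ≥ 7.
(band=gamma, power=11, channel=4) → power = 11 → Yes. (band=gamma, power=10, channel=5) → power = 10 → Yes.

Yes, Yes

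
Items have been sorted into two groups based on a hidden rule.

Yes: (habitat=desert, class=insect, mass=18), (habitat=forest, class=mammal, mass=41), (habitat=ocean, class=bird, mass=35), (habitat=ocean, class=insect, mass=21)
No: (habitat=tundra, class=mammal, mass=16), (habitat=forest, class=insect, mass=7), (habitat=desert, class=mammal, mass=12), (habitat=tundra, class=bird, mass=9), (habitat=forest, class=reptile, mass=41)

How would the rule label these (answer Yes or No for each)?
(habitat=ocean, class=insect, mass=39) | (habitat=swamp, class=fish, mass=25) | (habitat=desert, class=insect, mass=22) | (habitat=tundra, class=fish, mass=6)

The simplest hypothesis consistent with all the labels is: class is not reptile AND mass ≥ 18.
(habitat=ocean, class=insect, mass=39): class is insect, mass = 39 — matches, so Yes. (habitat=swamp, class=fish, mass=25): class is fish, mass = 25 — matches, so Yes. (habitat=desert, class=insect, mass=22): class is insect, mass = 22 — matches, so Yes. (habitat=tundra, class=fish, mass=6): class is fish, mass = 6 — doesn't qualify, so No.

Yes, Yes, Yes, No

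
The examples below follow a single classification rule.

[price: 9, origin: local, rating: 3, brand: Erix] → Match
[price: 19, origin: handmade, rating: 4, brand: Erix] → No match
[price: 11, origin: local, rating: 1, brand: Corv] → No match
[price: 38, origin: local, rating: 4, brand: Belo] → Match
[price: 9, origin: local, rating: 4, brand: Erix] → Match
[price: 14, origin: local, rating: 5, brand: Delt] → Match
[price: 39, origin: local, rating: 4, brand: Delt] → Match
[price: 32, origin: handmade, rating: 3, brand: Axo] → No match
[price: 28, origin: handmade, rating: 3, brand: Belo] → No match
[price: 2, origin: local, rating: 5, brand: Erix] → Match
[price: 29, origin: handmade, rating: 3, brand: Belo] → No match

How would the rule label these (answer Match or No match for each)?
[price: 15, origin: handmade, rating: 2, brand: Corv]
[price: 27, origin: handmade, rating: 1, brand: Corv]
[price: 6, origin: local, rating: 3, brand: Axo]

No match, No match, Match

The common property of the 'Match' items is: origin is local AND rating ≥ 3. No 'No match' item has it.
[price: 15, origin: handmade, rating: 2, brand: Corv]: origin is handmade, rating = 2 — lacks this property, so No match. [price: 27, origin: handmade, rating: 1, brand: Corv]: origin is handmade, rating = 1 — lacks this property, so No match. [price: 6, origin: local, rating: 3, brand: Axo]: origin is local, rating = 3 — matches, so Match.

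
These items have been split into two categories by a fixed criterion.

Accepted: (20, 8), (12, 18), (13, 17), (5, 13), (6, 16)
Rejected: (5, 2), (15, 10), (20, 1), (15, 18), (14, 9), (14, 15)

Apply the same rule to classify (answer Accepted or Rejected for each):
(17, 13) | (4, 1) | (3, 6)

The classifier is using: sum is even.
(17, 13): 17+13 = 30, checks out → Accepted. (4, 1): 4+1 = 5, doesn't qualify → Rejected. (3, 6): 3+6 = 9, doesn't qualify → Rejected.

Accepted, Rejected, Rejected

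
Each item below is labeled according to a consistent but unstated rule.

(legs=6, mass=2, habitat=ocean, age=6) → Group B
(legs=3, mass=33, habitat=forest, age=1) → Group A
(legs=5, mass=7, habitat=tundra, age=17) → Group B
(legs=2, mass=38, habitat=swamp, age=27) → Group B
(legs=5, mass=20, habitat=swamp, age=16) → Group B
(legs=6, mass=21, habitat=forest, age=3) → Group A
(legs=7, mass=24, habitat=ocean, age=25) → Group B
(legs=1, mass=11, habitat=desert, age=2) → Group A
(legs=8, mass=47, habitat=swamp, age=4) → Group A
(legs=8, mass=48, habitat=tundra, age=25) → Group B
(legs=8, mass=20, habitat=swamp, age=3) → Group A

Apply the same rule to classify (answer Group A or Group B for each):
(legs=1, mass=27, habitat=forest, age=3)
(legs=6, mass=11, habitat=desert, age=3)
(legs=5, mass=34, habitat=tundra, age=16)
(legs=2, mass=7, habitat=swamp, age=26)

Group A, Group A, Group B, Group B

Rule: age ≤ 4. This holds for each 'Group A' example and fails for each 'Group B' one.
Group A: (legs=1, mass=27, habitat=forest, age=3), since age = 3. Group A: (legs=6, mass=11, habitat=desert, age=3), since age = 3. Group B: (legs=5, mass=34, habitat=tundra, age=16), since age = 16. Group B: (legs=2, mass=7, habitat=swamp, age=26), since age = 26.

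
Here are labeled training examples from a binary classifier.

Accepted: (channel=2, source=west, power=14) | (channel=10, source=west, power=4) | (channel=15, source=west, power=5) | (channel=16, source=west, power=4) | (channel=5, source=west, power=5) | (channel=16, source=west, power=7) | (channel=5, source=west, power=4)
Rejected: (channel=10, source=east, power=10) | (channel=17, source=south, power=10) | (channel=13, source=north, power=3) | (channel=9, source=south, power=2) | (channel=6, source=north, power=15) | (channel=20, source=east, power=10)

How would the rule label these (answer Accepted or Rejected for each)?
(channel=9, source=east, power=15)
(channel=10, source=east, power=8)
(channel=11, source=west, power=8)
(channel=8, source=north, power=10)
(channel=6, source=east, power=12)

Checking candidate rules against both groups, what survives is: source is west.
(channel=9, source=east, power=15): source is east — fails the rule, so Rejected. (channel=10, source=east, power=8): source is east — fails the rule, so Rejected. (channel=11, source=west, power=8): source is west — fits, so Accepted. (channel=8, source=north, power=10): source is north — fails the rule, so Rejected. (channel=6, source=east, power=12): source is east — fails the rule, so Rejected.

Rejected, Rejected, Accepted, Rejected, Rejected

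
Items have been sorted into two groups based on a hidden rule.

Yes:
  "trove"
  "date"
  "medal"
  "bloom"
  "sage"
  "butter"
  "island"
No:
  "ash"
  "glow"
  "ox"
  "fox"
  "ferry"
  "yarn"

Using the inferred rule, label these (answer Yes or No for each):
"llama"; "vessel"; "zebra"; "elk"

The common property of the 'Yes' items is: has ≥ 2 vowels. No 'No' item has it.
"llama": Yes (2 vowels). "vessel": Yes (2 vowels). "zebra": Yes (2 vowels). "elk": No (1 vowel).

Yes, Yes, Yes, No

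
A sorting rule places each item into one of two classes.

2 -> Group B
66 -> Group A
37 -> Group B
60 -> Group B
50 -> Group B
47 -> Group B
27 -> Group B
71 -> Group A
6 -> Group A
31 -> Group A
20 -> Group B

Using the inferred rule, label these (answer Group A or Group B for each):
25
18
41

Group B, Group B, Group A

The pattern is that an item is 'Group A' exactly when: ≡ 1 (mod 5).
25: 25 mod 5 = 0, does not pass → Group B.
18: 18 mod 5 = 3, does not pass → Group B.
41: 41 mod 5 = 1, has this property → Group A.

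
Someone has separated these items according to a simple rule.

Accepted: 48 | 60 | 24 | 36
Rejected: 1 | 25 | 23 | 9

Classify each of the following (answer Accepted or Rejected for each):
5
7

The simplest hypothesis consistent with all the labels is: even.
5 — 5 is odd, hence Rejected.
7 — 7 is odd, hence Rejected.

Rejected, Rejected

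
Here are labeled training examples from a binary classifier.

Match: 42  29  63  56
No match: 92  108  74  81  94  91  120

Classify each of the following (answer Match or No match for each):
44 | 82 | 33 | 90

The rule appears to be: at most 63.
44 — 44 ≤ 63, hence Match.
82 — 82 > 63, hence No match.
33 — 33 ≤ 63, hence Match.
90 — 90 > 63, hence No match.

Match, No match, Match, No match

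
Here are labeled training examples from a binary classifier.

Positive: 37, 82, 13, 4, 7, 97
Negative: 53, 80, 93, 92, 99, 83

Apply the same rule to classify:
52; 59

Positive, Negative

All 'Positive' examples share one property — ≡ 1 (mod 3) — and every 'Negative' example lacks it.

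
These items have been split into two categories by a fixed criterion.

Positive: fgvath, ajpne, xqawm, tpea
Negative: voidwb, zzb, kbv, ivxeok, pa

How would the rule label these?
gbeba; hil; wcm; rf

Every 'Positive' example satisfies: length ≥ 3 AND contains 'a'. None of the 'Negative' examples do.
gbeba — length 5, has 'a', hence Positive.
hil — length 3, no 'a', hence Negative.
wcm — length 3, no 'a', hence Negative.
rf — length 2, no 'a', hence Negative.

Positive, Negative, Negative, Negative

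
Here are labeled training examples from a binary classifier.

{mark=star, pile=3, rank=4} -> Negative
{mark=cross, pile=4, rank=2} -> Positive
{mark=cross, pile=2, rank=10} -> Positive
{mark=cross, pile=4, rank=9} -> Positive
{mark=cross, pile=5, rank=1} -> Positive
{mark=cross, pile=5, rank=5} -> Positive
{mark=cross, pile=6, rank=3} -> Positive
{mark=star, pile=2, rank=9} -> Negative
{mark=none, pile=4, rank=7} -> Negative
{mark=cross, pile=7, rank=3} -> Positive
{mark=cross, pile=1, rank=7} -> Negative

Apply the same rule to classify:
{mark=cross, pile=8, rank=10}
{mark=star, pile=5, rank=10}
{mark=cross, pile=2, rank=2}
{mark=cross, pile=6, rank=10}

'Positive' ⟺ mark is cross AND pile ≥ 2.
{mark=cross, pile=8, rank=10}: Positive (mark is cross, pile = 8).
{mark=star, pile=5, rank=10}: Negative (mark is star, pile = 5).
{mark=cross, pile=2, rank=2}: Positive (mark is cross, pile = 2).
{mark=cross, pile=6, rank=10}: Positive (mark is cross, pile = 6).

Positive, Negative, Positive, Positive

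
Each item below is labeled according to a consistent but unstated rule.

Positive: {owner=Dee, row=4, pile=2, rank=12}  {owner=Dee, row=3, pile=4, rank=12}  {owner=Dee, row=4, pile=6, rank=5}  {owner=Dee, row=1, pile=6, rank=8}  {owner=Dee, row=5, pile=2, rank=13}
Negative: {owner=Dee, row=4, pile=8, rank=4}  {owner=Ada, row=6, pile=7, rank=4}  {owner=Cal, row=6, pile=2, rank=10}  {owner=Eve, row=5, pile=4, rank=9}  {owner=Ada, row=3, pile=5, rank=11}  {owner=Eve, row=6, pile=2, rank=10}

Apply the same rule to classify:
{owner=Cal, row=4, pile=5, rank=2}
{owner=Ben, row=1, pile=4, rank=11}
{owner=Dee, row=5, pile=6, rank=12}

The simplest hypothesis consistent with all the labels is: owner is Dee AND pile ≤ 6.
{owner=Cal, row=4, pile=5, rank=2} — owner is Cal, pile = 5, hence Negative.
{owner=Ben, row=1, pile=4, rank=11} — owner is Ben, pile = 4, hence Negative.
{owner=Dee, row=5, pile=6, rank=12} — owner is Dee, pile = 6, hence Positive.

Negative, Negative, Positive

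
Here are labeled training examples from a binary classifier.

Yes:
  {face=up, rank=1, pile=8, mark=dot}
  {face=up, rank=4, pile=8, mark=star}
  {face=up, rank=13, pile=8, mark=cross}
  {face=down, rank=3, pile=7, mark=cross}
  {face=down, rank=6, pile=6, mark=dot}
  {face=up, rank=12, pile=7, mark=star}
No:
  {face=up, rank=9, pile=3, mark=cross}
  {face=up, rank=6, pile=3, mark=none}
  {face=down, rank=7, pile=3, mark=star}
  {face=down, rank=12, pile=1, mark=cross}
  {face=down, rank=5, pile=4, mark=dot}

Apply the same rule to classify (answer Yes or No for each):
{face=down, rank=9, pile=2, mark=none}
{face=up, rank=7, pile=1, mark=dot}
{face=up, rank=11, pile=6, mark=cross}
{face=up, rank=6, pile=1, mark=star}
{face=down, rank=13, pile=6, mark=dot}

The common property of the 'Yes' items is: pile ≥ 6. No 'No' item has it.
No: {face=down, rank=9, pile=2, mark=none}, since pile = 2. No: {face=up, rank=7, pile=1, mark=dot}, since pile = 1. Yes: {face=up, rank=11, pile=6, mark=cross}, since pile = 6. No: {face=up, rank=6, pile=1, mark=star}, since pile = 1. Yes: {face=down, rank=13, pile=6, mark=dot}, since pile = 6.

No, No, Yes, No, Yes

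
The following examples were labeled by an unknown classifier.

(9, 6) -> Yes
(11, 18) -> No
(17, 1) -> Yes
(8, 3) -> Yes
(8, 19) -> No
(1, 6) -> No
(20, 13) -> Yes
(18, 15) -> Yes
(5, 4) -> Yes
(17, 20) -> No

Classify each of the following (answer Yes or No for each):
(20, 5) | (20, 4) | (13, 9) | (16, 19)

A rule that fits every label: first > second — true of each 'Yes' example, false of each 'No' one.

Yes, Yes, Yes, No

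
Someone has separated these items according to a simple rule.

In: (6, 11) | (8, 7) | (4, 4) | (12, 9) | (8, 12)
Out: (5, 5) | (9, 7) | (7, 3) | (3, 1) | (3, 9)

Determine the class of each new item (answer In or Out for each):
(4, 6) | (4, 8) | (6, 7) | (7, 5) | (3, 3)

In, In, In, Out, Out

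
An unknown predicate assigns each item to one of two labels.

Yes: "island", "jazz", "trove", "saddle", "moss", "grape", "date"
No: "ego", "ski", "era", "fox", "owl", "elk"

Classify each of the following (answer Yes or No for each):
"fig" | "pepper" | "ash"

No, Yes, No

Every 'Yes' example satisfies: length ≥ 4. None of the 'No' examples do.
"fig": length 3 — fails this test, so No. "pepper": length 6 — meets the rule, so Yes. "ash": length 3 — fails this test, so No.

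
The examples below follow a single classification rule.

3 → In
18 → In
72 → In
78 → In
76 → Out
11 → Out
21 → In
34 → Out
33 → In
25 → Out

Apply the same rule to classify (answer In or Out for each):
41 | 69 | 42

Checking candidate rules against both groups, what survives is: multiple of 3.
41 → 41 = 3·13 + 2 → Out. 69 → 69 = 3·23 → In. 42 → 42 = 3·14 → In.

Out, In, In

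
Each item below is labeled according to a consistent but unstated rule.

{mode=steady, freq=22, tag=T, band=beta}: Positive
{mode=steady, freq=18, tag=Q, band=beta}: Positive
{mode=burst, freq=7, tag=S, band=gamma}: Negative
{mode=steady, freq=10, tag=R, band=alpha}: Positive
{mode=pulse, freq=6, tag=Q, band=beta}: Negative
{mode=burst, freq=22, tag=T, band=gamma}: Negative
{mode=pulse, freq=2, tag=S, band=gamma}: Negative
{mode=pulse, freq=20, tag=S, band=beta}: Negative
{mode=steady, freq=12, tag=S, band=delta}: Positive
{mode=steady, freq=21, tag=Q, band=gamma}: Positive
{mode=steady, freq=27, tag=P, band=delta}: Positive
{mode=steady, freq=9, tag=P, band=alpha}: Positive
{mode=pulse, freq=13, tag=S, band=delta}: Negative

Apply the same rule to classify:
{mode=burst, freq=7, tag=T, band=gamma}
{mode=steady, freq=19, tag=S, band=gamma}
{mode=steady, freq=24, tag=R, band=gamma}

Checking candidate rules against both groups, what survives is: mode is steady.
{mode=burst, freq=7, tag=T, band=gamma} → mode is burst → Negative.
{mode=steady, freq=19, tag=S, band=gamma} → mode is steady → Positive.
{mode=steady, freq=24, tag=R, band=gamma} → mode is steady → Positive.

Negative, Positive, Positive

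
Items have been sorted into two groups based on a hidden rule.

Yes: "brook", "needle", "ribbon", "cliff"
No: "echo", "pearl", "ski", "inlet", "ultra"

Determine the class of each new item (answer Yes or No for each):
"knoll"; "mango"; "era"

The common property of the 'Yes' items is: has a double letter. No 'No' item has it.
"knoll": 'll' doubled — satisfies this, so Yes.
"mango": no doubled letter — does not pass, so No.
"era": no doubled letter — does not pass, so No.

Yes, No, No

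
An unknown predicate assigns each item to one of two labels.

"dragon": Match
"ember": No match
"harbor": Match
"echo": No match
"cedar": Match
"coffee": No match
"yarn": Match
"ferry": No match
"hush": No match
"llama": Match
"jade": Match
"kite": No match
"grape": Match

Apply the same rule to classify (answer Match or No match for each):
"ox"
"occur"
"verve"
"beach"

The simplest hypothesis consistent with all the labels is: contains 'a'.

No match, No match, No match, Match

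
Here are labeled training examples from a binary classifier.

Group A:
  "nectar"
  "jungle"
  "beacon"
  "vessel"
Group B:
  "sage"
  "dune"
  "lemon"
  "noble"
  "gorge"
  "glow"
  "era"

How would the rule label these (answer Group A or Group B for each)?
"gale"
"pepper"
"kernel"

Group B, Group A, Group A

The pattern is that an item is 'Group A' exactly when: length 6.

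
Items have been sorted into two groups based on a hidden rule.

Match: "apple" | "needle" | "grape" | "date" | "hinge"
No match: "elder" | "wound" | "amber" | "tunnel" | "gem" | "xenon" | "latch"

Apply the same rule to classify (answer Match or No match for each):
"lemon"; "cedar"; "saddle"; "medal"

Rule: ends with 'e'. This holds for each 'Match' example and fails for each 'No match' one.
"lemon" → ends with 'n' → No match.
"cedar" → ends with 'r' → No match.
"saddle" → ends with 'e' → Match.
"medal" → ends with 'l' → No match.

No match, No match, Match, No match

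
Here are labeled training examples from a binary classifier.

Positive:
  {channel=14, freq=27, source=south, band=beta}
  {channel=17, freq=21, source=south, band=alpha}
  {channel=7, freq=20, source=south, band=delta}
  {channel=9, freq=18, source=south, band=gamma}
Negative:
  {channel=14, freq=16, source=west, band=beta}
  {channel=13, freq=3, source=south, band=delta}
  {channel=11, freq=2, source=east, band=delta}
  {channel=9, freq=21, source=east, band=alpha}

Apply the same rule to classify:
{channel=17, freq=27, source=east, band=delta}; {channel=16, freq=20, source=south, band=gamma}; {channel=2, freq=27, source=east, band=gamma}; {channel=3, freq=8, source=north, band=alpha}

Every 'Positive' example satisfies: source is south AND freq ≥ 16. None of the 'Negative' examples do.
{channel=17, freq=27, source=east, band=delta}: source is east, freq = 27 — lacks this property, so Negative.
{channel=16, freq=20, source=south, band=gamma}: source is south, freq = 20 — fits, so Positive.
{channel=2, freq=27, source=east, band=gamma}: source is east, freq = 27 — lacks this property, so Negative.
{channel=3, freq=8, source=north, band=alpha}: source is north, freq = 8 — lacks this property, so Negative.

Negative, Positive, Negative, Negative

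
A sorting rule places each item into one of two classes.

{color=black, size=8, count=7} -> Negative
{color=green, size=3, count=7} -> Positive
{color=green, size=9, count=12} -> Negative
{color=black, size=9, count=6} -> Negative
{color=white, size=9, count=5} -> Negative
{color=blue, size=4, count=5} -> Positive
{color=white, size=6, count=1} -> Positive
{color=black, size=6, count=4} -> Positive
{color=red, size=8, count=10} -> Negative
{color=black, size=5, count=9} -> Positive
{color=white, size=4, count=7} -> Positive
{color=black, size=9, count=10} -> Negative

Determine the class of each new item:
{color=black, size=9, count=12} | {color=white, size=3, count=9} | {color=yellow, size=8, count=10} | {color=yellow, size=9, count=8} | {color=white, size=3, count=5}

A rule that fits every label: size ≤ 6 — true of each 'Positive' example, false of each 'Negative' one.
{color=black, size=9, count=12} → size = 9 → Negative.
{color=white, size=3, count=9} → size = 3 → Positive.
{color=yellow, size=8, count=10} → size = 8 → Negative.
{color=yellow, size=9, count=8} → size = 9 → Negative.
{color=white, size=3, count=5} → size = 3 → Positive.

Negative, Positive, Negative, Negative, Positive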